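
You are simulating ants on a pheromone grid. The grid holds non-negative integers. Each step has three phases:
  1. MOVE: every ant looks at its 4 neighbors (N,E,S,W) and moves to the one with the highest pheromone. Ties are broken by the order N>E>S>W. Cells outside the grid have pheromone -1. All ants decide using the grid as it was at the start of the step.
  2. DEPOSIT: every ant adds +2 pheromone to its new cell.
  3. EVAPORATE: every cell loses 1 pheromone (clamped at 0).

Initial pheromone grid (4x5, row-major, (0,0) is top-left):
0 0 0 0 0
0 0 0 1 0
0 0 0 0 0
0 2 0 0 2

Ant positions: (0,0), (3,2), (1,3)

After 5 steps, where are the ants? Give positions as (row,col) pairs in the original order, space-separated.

Step 1: ant0:(0,0)->E->(0,1) | ant1:(3,2)->W->(3,1) | ant2:(1,3)->N->(0,3)
  grid max=3 at (3,1)
Step 2: ant0:(0,1)->E->(0,2) | ant1:(3,1)->N->(2,1) | ant2:(0,3)->E->(0,4)
  grid max=2 at (3,1)
Step 3: ant0:(0,2)->E->(0,3) | ant1:(2,1)->S->(3,1) | ant2:(0,4)->S->(1,4)
  grid max=3 at (3,1)
Step 4: ant0:(0,3)->E->(0,4) | ant1:(3,1)->N->(2,1) | ant2:(1,4)->N->(0,4)
  grid max=3 at (0,4)
Step 5: ant0:(0,4)->S->(1,4) | ant1:(2,1)->S->(3,1) | ant2:(0,4)->S->(1,4)
  grid max=3 at (1,4)

(1,4) (3,1) (1,4)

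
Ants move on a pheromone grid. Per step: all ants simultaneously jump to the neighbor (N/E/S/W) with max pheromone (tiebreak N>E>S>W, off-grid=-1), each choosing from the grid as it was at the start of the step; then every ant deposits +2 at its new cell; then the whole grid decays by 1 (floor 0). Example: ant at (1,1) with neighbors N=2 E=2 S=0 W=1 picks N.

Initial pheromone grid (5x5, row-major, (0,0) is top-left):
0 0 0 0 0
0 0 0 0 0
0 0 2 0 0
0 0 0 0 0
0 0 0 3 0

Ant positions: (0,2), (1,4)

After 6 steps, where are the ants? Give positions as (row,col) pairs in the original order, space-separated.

Step 1: ant0:(0,2)->E->(0,3) | ant1:(1,4)->N->(0,4)
  grid max=2 at (4,3)
Step 2: ant0:(0,3)->E->(0,4) | ant1:(0,4)->W->(0,3)
  grid max=2 at (0,3)
Step 3: ant0:(0,4)->W->(0,3) | ant1:(0,3)->E->(0,4)
  grid max=3 at (0,3)
Step 4: ant0:(0,3)->E->(0,4) | ant1:(0,4)->W->(0,3)
  grid max=4 at (0,3)
Step 5: ant0:(0,4)->W->(0,3) | ant1:(0,3)->E->(0,4)
  grid max=5 at (0,3)
Step 6: ant0:(0,3)->E->(0,4) | ant1:(0,4)->W->(0,3)
  grid max=6 at (0,3)

(0,4) (0,3)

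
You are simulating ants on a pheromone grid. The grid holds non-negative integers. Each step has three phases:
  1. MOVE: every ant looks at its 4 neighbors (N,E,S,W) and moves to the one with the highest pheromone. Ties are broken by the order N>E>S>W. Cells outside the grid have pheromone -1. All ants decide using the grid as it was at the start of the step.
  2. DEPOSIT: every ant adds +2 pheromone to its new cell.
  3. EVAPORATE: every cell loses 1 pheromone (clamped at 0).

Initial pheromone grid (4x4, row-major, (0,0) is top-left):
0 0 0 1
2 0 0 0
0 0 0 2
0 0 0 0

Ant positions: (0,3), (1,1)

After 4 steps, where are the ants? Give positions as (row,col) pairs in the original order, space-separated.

Step 1: ant0:(0,3)->S->(1,3) | ant1:(1,1)->W->(1,0)
  grid max=3 at (1,0)
Step 2: ant0:(1,3)->S->(2,3) | ant1:(1,0)->N->(0,0)
  grid max=2 at (1,0)
Step 3: ant0:(2,3)->N->(1,3) | ant1:(0,0)->S->(1,0)
  grid max=3 at (1,0)
Step 4: ant0:(1,3)->S->(2,3) | ant1:(1,0)->N->(0,0)
  grid max=2 at (1,0)

(2,3) (0,0)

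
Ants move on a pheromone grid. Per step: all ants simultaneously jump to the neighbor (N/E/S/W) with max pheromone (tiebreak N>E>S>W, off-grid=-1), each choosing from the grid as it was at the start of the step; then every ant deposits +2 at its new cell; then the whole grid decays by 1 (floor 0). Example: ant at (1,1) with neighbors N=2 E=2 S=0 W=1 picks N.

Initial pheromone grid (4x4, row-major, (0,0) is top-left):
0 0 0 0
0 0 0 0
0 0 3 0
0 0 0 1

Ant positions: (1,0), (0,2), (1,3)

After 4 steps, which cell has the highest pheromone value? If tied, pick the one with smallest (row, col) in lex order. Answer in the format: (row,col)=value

Answer: (0,3)=6

Derivation:
Step 1: ant0:(1,0)->N->(0,0) | ant1:(0,2)->E->(0,3) | ant2:(1,3)->N->(0,3)
  grid max=3 at (0,3)
Step 2: ant0:(0,0)->E->(0,1) | ant1:(0,3)->S->(1,3) | ant2:(0,3)->S->(1,3)
  grid max=3 at (1,3)
Step 3: ant0:(0,1)->E->(0,2) | ant1:(1,3)->N->(0,3) | ant2:(1,3)->N->(0,3)
  grid max=5 at (0,3)
Step 4: ant0:(0,2)->E->(0,3) | ant1:(0,3)->S->(1,3) | ant2:(0,3)->S->(1,3)
  grid max=6 at (0,3)
Final grid:
  0 0 0 6
  0 0 0 5
  0 0 0 0
  0 0 0 0
Max pheromone 6 at (0,3)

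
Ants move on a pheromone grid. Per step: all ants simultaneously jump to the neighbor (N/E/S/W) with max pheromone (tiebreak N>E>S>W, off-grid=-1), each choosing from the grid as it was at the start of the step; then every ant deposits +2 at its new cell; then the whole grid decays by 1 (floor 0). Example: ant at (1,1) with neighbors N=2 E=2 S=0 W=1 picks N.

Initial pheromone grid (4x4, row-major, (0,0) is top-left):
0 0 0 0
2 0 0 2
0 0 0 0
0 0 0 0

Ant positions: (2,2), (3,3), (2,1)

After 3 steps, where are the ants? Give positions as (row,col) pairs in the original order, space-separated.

Step 1: ant0:(2,2)->N->(1,2) | ant1:(3,3)->N->(2,3) | ant2:(2,1)->N->(1,1)
  grid max=1 at (1,0)
Step 2: ant0:(1,2)->E->(1,3) | ant1:(2,3)->N->(1,3) | ant2:(1,1)->E->(1,2)
  grid max=4 at (1,3)
Step 3: ant0:(1,3)->W->(1,2) | ant1:(1,3)->W->(1,2) | ant2:(1,2)->E->(1,3)
  grid max=5 at (1,2)

(1,2) (1,2) (1,3)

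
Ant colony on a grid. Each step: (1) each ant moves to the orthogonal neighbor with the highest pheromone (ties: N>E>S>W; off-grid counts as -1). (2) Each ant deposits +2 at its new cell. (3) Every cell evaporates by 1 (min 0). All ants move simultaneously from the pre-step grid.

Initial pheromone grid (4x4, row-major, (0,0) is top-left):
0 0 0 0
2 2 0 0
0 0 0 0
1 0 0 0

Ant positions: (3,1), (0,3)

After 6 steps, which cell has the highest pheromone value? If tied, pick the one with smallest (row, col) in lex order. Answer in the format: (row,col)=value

Answer: (0,3)=1

Derivation:
Step 1: ant0:(3,1)->W->(3,0) | ant1:(0,3)->S->(1,3)
  grid max=2 at (3,0)
Step 2: ant0:(3,0)->N->(2,0) | ant1:(1,3)->N->(0,3)
  grid max=1 at (0,3)
Step 3: ant0:(2,0)->S->(3,0) | ant1:(0,3)->S->(1,3)
  grid max=2 at (3,0)
Step 4: ant0:(3,0)->N->(2,0) | ant1:(1,3)->N->(0,3)
  grid max=1 at (0,3)
Step 5: ant0:(2,0)->S->(3,0) | ant1:(0,3)->S->(1,3)
  grid max=2 at (3,0)
Step 6: ant0:(3,0)->N->(2,0) | ant1:(1,3)->N->(0,3)
  grid max=1 at (0,3)
Final grid:
  0 0 0 1
  0 0 0 0
  1 0 0 0
  1 0 0 0
Max pheromone 1 at (0,3)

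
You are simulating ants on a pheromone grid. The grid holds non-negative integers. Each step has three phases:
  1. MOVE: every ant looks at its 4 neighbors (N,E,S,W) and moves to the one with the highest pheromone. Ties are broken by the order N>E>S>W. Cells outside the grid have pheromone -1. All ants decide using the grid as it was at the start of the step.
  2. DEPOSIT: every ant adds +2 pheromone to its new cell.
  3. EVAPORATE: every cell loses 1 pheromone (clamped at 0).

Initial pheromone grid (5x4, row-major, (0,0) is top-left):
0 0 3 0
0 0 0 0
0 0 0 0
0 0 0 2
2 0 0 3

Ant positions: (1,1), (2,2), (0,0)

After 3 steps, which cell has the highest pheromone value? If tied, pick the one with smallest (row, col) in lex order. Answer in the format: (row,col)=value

Answer: (0,1)=7

Derivation:
Step 1: ant0:(1,1)->N->(0,1) | ant1:(2,2)->N->(1,2) | ant2:(0,0)->E->(0,1)
  grid max=3 at (0,1)
Step 2: ant0:(0,1)->E->(0,2) | ant1:(1,2)->N->(0,2) | ant2:(0,1)->E->(0,2)
  grid max=7 at (0,2)
Step 3: ant0:(0,2)->W->(0,1) | ant1:(0,2)->W->(0,1) | ant2:(0,2)->W->(0,1)
  grid max=7 at (0,1)
Final grid:
  0 7 6 0
  0 0 0 0
  0 0 0 0
  0 0 0 0
  0 0 0 0
Max pheromone 7 at (0,1)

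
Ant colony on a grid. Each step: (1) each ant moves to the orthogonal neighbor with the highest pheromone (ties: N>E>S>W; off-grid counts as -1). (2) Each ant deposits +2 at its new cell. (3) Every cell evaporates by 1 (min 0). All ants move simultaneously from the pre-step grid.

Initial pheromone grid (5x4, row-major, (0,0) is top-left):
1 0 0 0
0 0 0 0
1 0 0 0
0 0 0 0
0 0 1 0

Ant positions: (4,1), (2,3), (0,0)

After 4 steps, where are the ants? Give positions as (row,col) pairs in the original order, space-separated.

Step 1: ant0:(4,1)->E->(4,2) | ant1:(2,3)->N->(1,3) | ant2:(0,0)->E->(0,1)
  grid max=2 at (4,2)
Step 2: ant0:(4,2)->N->(3,2) | ant1:(1,3)->N->(0,3) | ant2:(0,1)->E->(0,2)
  grid max=1 at (0,2)
Step 3: ant0:(3,2)->S->(4,2) | ant1:(0,3)->W->(0,2) | ant2:(0,2)->E->(0,3)
  grid max=2 at (0,2)
Step 4: ant0:(4,2)->N->(3,2) | ant1:(0,2)->E->(0,3) | ant2:(0,3)->W->(0,2)
  grid max=3 at (0,2)

(3,2) (0,3) (0,2)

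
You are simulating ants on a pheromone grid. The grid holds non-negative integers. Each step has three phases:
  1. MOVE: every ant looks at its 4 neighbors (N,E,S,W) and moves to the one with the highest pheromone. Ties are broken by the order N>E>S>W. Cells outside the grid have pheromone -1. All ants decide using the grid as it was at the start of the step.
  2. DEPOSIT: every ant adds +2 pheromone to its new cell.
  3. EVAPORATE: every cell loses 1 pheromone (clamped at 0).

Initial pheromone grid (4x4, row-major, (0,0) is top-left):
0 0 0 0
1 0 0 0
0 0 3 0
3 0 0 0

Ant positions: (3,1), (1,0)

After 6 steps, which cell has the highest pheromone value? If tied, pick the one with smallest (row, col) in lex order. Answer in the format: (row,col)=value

Step 1: ant0:(3,1)->W->(3,0) | ant1:(1,0)->N->(0,0)
  grid max=4 at (3,0)
Step 2: ant0:(3,0)->N->(2,0) | ant1:(0,0)->E->(0,1)
  grid max=3 at (3,0)
Step 3: ant0:(2,0)->S->(3,0) | ant1:(0,1)->E->(0,2)
  grid max=4 at (3,0)
Step 4: ant0:(3,0)->N->(2,0) | ant1:(0,2)->E->(0,3)
  grid max=3 at (3,0)
Step 5: ant0:(2,0)->S->(3,0) | ant1:(0,3)->S->(1,3)
  grid max=4 at (3,0)
Step 6: ant0:(3,0)->N->(2,0) | ant1:(1,3)->N->(0,3)
  grid max=3 at (3,0)
Final grid:
  0 0 0 1
  0 0 0 0
  1 0 0 0
  3 0 0 0
Max pheromone 3 at (3,0)

Answer: (3,0)=3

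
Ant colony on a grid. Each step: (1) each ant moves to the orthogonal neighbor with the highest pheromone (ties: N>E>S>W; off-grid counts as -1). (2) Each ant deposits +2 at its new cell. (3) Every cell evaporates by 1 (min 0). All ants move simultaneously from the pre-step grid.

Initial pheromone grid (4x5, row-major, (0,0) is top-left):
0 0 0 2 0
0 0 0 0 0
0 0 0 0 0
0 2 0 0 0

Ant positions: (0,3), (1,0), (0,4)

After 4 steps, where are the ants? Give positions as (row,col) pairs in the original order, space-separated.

Step 1: ant0:(0,3)->E->(0,4) | ant1:(1,0)->N->(0,0) | ant2:(0,4)->W->(0,3)
  grid max=3 at (0,3)
Step 2: ant0:(0,4)->W->(0,3) | ant1:(0,0)->E->(0,1) | ant2:(0,3)->E->(0,4)
  grid max=4 at (0,3)
Step 3: ant0:(0,3)->E->(0,4) | ant1:(0,1)->E->(0,2) | ant2:(0,4)->W->(0,3)
  grid max=5 at (0,3)
Step 4: ant0:(0,4)->W->(0,3) | ant1:(0,2)->E->(0,3) | ant2:(0,3)->E->(0,4)
  grid max=8 at (0,3)

(0,3) (0,3) (0,4)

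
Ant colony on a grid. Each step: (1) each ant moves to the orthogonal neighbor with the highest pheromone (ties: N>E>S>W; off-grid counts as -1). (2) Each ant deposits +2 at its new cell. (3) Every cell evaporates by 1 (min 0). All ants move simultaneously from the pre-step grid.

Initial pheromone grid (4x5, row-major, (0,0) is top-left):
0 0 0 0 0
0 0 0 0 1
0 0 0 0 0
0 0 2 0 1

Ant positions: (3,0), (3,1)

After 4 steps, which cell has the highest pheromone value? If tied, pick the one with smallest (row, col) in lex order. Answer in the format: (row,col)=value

Step 1: ant0:(3,0)->N->(2,0) | ant1:(3,1)->E->(3,2)
  grid max=3 at (3,2)
Step 2: ant0:(2,0)->N->(1,0) | ant1:(3,2)->N->(2,2)
  grid max=2 at (3,2)
Step 3: ant0:(1,0)->N->(0,0) | ant1:(2,2)->S->(3,2)
  grid max=3 at (3,2)
Step 4: ant0:(0,0)->E->(0,1) | ant1:(3,2)->N->(2,2)
  grid max=2 at (3,2)
Final grid:
  0 1 0 0 0
  0 0 0 0 0
  0 0 1 0 0
  0 0 2 0 0
Max pheromone 2 at (3,2)

Answer: (3,2)=2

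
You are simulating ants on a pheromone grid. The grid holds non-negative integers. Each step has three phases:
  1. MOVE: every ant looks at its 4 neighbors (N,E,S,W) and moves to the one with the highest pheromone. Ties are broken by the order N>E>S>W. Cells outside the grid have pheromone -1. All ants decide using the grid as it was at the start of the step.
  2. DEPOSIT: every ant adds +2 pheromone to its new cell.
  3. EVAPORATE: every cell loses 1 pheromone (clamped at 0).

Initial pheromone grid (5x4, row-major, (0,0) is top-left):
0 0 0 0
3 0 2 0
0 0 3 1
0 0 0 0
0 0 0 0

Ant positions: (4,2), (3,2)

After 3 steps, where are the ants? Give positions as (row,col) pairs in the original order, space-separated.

Step 1: ant0:(4,2)->N->(3,2) | ant1:(3,2)->N->(2,2)
  grid max=4 at (2,2)
Step 2: ant0:(3,2)->N->(2,2) | ant1:(2,2)->N->(1,2)
  grid max=5 at (2,2)
Step 3: ant0:(2,2)->N->(1,2) | ant1:(1,2)->S->(2,2)
  grid max=6 at (2,2)

(1,2) (2,2)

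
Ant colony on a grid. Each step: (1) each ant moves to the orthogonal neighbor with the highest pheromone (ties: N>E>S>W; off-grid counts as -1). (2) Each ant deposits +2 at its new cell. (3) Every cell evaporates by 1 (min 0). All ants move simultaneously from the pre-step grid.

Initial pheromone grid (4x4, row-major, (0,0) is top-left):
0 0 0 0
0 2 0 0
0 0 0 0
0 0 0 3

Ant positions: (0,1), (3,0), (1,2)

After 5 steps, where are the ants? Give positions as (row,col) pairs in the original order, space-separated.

Step 1: ant0:(0,1)->S->(1,1) | ant1:(3,0)->N->(2,0) | ant2:(1,2)->W->(1,1)
  grid max=5 at (1,1)
Step 2: ant0:(1,1)->N->(0,1) | ant1:(2,0)->N->(1,0) | ant2:(1,1)->N->(0,1)
  grid max=4 at (1,1)
Step 3: ant0:(0,1)->S->(1,1) | ant1:(1,0)->E->(1,1) | ant2:(0,1)->S->(1,1)
  grid max=9 at (1,1)
Step 4: ant0:(1,1)->N->(0,1) | ant1:(1,1)->N->(0,1) | ant2:(1,1)->N->(0,1)
  grid max=8 at (1,1)
Step 5: ant0:(0,1)->S->(1,1) | ant1:(0,1)->S->(1,1) | ant2:(0,1)->S->(1,1)
  grid max=13 at (1,1)

(1,1) (1,1) (1,1)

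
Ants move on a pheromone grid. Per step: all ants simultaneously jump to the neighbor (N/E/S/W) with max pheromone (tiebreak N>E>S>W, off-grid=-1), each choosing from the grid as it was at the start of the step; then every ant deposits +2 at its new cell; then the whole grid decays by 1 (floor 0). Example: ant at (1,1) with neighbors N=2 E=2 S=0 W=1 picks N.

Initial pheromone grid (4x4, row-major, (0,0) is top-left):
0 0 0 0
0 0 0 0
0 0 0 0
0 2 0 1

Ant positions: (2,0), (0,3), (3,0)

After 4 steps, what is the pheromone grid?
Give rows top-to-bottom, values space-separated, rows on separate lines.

After step 1: ants at (1,0),(1,3),(3,1)
  0 0 0 0
  1 0 0 1
  0 0 0 0
  0 3 0 0
After step 2: ants at (0,0),(0,3),(2,1)
  1 0 0 1
  0 0 0 0
  0 1 0 0
  0 2 0 0
After step 3: ants at (0,1),(1,3),(3,1)
  0 1 0 0
  0 0 0 1
  0 0 0 0
  0 3 0 0
After step 4: ants at (0,2),(0,3),(2,1)
  0 0 1 1
  0 0 0 0
  0 1 0 0
  0 2 0 0

0 0 1 1
0 0 0 0
0 1 0 0
0 2 0 0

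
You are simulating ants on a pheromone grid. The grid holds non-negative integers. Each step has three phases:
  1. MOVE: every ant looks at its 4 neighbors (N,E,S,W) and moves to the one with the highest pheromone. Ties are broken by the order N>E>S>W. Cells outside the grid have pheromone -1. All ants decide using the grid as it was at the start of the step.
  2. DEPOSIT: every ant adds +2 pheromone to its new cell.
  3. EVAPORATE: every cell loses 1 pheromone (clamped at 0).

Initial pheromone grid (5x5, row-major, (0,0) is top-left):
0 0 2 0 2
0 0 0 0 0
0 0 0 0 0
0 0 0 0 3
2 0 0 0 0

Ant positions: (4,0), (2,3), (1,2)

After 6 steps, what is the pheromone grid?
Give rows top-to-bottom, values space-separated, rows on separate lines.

After step 1: ants at (3,0),(1,3),(0,2)
  0 0 3 0 1
  0 0 0 1 0
  0 0 0 0 0
  1 0 0 0 2
  1 0 0 0 0
After step 2: ants at (4,0),(0,3),(0,3)
  0 0 2 3 0
  0 0 0 0 0
  0 0 0 0 0
  0 0 0 0 1
  2 0 0 0 0
After step 3: ants at (3,0),(0,2),(0,2)
  0 0 5 2 0
  0 0 0 0 0
  0 0 0 0 0
  1 0 0 0 0
  1 0 0 0 0
After step 4: ants at (4,0),(0,3),(0,3)
  0 0 4 5 0
  0 0 0 0 0
  0 0 0 0 0
  0 0 0 0 0
  2 0 0 0 0
After step 5: ants at (3,0),(0,2),(0,2)
  0 0 7 4 0
  0 0 0 0 0
  0 0 0 0 0
  1 0 0 0 0
  1 0 0 0 0
After step 6: ants at (4,0),(0,3),(0,3)
  0 0 6 7 0
  0 0 0 0 0
  0 0 0 0 0
  0 0 0 0 0
  2 0 0 0 0

0 0 6 7 0
0 0 0 0 0
0 0 0 0 0
0 0 0 0 0
2 0 0 0 0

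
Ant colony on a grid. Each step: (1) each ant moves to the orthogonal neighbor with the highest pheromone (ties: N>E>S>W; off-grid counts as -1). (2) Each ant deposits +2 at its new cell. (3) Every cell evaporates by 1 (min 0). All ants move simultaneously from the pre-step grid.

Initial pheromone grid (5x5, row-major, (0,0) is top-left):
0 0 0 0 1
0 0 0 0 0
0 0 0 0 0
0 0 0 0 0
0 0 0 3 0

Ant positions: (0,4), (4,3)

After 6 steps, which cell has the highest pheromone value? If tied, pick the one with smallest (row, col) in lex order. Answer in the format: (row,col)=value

Step 1: ant0:(0,4)->S->(1,4) | ant1:(4,3)->N->(3,3)
  grid max=2 at (4,3)
Step 2: ant0:(1,4)->N->(0,4) | ant1:(3,3)->S->(4,3)
  grid max=3 at (4,3)
Step 3: ant0:(0,4)->S->(1,4) | ant1:(4,3)->N->(3,3)
  grid max=2 at (4,3)
Step 4: ant0:(1,4)->N->(0,4) | ant1:(3,3)->S->(4,3)
  grid max=3 at (4,3)
Step 5: ant0:(0,4)->S->(1,4) | ant1:(4,3)->N->(3,3)
  grid max=2 at (4,3)
Step 6: ant0:(1,4)->N->(0,4) | ant1:(3,3)->S->(4,3)
  grid max=3 at (4,3)
Final grid:
  0 0 0 0 1
  0 0 0 0 0
  0 0 0 0 0
  0 0 0 0 0
  0 0 0 3 0
Max pheromone 3 at (4,3)

Answer: (4,3)=3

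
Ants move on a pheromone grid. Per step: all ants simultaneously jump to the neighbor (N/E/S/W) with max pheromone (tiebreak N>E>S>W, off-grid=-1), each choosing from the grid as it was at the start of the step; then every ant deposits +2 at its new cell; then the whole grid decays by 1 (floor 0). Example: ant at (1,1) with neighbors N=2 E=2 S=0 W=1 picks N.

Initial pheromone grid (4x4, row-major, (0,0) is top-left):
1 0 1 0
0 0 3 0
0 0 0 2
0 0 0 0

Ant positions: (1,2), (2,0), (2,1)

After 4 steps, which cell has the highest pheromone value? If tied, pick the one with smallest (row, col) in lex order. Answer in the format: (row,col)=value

Answer: (1,2)=9

Derivation:
Step 1: ant0:(1,2)->N->(0,2) | ant1:(2,0)->N->(1,0) | ant2:(2,1)->N->(1,1)
  grid max=2 at (0,2)
Step 2: ant0:(0,2)->S->(1,2) | ant1:(1,0)->E->(1,1) | ant2:(1,1)->E->(1,2)
  grid max=5 at (1,2)
Step 3: ant0:(1,2)->W->(1,1) | ant1:(1,1)->E->(1,2) | ant2:(1,2)->W->(1,1)
  grid max=6 at (1,2)
Step 4: ant0:(1,1)->E->(1,2) | ant1:(1,2)->W->(1,1) | ant2:(1,1)->E->(1,2)
  grid max=9 at (1,2)
Final grid:
  0 0 0 0
  0 6 9 0
  0 0 0 0
  0 0 0 0
Max pheromone 9 at (1,2)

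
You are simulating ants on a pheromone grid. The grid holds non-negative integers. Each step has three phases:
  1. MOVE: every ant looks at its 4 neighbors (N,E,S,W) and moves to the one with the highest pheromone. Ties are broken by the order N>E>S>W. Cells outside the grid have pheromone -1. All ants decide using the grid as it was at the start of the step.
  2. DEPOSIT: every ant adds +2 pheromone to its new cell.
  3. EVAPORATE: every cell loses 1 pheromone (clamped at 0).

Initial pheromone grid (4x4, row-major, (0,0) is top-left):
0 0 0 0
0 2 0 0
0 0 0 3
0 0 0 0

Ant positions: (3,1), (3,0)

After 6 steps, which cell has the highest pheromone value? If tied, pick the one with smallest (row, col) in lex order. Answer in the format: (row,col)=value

Step 1: ant0:(3,1)->N->(2,1) | ant1:(3,0)->N->(2,0)
  grid max=2 at (2,3)
Step 2: ant0:(2,1)->N->(1,1) | ant1:(2,0)->E->(2,1)
  grid max=2 at (1,1)
Step 3: ant0:(1,1)->S->(2,1) | ant1:(2,1)->N->(1,1)
  grid max=3 at (1,1)
Step 4: ant0:(2,1)->N->(1,1) | ant1:(1,1)->S->(2,1)
  grid max=4 at (1,1)
Step 5: ant0:(1,1)->S->(2,1) | ant1:(2,1)->N->(1,1)
  grid max=5 at (1,1)
Step 6: ant0:(2,1)->N->(1,1) | ant1:(1,1)->S->(2,1)
  grid max=6 at (1,1)
Final grid:
  0 0 0 0
  0 6 0 0
  0 6 0 0
  0 0 0 0
Max pheromone 6 at (1,1)

Answer: (1,1)=6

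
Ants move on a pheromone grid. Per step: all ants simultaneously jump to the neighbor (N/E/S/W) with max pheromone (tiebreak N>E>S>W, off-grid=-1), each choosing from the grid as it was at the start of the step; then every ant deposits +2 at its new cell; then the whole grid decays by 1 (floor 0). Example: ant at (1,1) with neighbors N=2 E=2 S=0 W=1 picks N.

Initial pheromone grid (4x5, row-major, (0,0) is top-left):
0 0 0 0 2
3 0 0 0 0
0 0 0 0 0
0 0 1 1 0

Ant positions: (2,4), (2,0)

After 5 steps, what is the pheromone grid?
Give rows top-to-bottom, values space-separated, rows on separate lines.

After step 1: ants at (1,4),(1,0)
  0 0 0 0 1
  4 0 0 0 1
  0 0 0 0 0
  0 0 0 0 0
After step 2: ants at (0,4),(0,0)
  1 0 0 0 2
  3 0 0 0 0
  0 0 0 0 0
  0 0 0 0 0
After step 3: ants at (1,4),(1,0)
  0 0 0 0 1
  4 0 0 0 1
  0 0 0 0 0
  0 0 0 0 0
After step 4: ants at (0,4),(0,0)
  1 0 0 0 2
  3 0 0 0 0
  0 0 0 0 0
  0 0 0 0 0
After step 5: ants at (1,4),(1,0)
  0 0 0 0 1
  4 0 0 0 1
  0 0 0 0 0
  0 0 0 0 0

0 0 0 0 1
4 0 0 0 1
0 0 0 0 0
0 0 0 0 0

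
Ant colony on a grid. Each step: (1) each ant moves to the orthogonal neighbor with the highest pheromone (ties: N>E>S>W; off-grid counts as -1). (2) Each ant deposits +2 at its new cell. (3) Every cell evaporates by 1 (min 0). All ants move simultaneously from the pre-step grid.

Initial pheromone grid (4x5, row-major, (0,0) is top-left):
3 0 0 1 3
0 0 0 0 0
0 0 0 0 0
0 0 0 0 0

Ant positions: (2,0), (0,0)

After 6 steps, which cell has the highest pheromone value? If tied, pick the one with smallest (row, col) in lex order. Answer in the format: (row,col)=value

Answer: (0,0)=9

Derivation:
Step 1: ant0:(2,0)->N->(1,0) | ant1:(0,0)->E->(0,1)
  grid max=2 at (0,0)
Step 2: ant0:(1,0)->N->(0,0) | ant1:(0,1)->W->(0,0)
  grid max=5 at (0,0)
Step 3: ant0:(0,0)->E->(0,1) | ant1:(0,0)->E->(0,1)
  grid max=4 at (0,0)
Step 4: ant0:(0,1)->W->(0,0) | ant1:(0,1)->W->(0,0)
  grid max=7 at (0,0)
Step 5: ant0:(0,0)->E->(0,1) | ant1:(0,0)->E->(0,1)
  grid max=6 at (0,0)
Step 6: ant0:(0,1)->W->(0,0) | ant1:(0,1)->W->(0,0)
  grid max=9 at (0,0)
Final grid:
  9 4 0 0 0
  0 0 0 0 0
  0 0 0 0 0
  0 0 0 0 0
Max pheromone 9 at (0,0)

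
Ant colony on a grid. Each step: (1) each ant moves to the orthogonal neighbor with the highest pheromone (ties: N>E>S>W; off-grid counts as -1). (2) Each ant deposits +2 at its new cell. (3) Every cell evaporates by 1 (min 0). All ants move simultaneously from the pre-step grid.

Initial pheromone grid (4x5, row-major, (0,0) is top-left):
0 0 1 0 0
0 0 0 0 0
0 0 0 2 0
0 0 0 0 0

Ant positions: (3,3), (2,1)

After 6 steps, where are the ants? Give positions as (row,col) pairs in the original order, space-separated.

Step 1: ant0:(3,3)->N->(2,3) | ant1:(2,1)->N->(1,1)
  grid max=3 at (2,3)
Step 2: ant0:(2,3)->N->(1,3) | ant1:(1,1)->N->(0,1)
  grid max=2 at (2,3)
Step 3: ant0:(1,3)->S->(2,3) | ant1:(0,1)->E->(0,2)
  grid max=3 at (2,3)
Step 4: ant0:(2,3)->N->(1,3) | ant1:(0,2)->E->(0,3)
  grid max=2 at (2,3)
Step 5: ant0:(1,3)->S->(2,3) | ant1:(0,3)->S->(1,3)
  grid max=3 at (2,3)
Step 6: ant0:(2,3)->N->(1,3) | ant1:(1,3)->S->(2,3)
  grid max=4 at (2,3)

(1,3) (2,3)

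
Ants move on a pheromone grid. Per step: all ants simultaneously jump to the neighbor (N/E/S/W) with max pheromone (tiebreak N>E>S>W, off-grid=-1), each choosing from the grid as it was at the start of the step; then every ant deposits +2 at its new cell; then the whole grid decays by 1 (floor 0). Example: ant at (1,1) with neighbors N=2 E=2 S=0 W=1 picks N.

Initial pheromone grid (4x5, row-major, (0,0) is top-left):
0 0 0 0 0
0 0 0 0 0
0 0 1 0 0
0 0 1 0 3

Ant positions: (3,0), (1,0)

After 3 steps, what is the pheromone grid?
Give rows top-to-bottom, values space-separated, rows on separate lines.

After step 1: ants at (2,0),(0,0)
  1 0 0 0 0
  0 0 0 0 0
  1 0 0 0 0
  0 0 0 0 2
After step 2: ants at (1,0),(0,1)
  0 1 0 0 0
  1 0 0 0 0
  0 0 0 0 0
  0 0 0 0 1
After step 3: ants at (0,0),(0,2)
  1 0 1 0 0
  0 0 0 0 0
  0 0 0 0 0
  0 0 0 0 0

1 0 1 0 0
0 0 0 0 0
0 0 0 0 0
0 0 0 0 0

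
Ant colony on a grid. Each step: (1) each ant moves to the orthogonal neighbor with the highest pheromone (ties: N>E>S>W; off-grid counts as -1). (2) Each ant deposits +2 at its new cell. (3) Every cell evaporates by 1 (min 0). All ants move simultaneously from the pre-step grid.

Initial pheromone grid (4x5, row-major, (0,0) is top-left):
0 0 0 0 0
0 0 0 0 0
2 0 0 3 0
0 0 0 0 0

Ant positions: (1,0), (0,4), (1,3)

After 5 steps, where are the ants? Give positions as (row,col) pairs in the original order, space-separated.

Step 1: ant0:(1,0)->S->(2,0) | ant1:(0,4)->S->(1,4) | ant2:(1,3)->S->(2,3)
  grid max=4 at (2,3)
Step 2: ant0:(2,0)->N->(1,0) | ant1:(1,4)->N->(0,4) | ant2:(2,3)->N->(1,3)
  grid max=3 at (2,3)
Step 3: ant0:(1,0)->S->(2,0) | ant1:(0,4)->S->(1,4) | ant2:(1,3)->S->(2,3)
  grid max=4 at (2,3)
Step 4: ant0:(2,0)->N->(1,0) | ant1:(1,4)->N->(0,4) | ant2:(2,3)->N->(1,3)
  grid max=3 at (2,3)
Step 5: ant0:(1,0)->S->(2,0) | ant1:(0,4)->S->(1,4) | ant2:(1,3)->S->(2,3)
  grid max=4 at (2,3)

(2,0) (1,4) (2,3)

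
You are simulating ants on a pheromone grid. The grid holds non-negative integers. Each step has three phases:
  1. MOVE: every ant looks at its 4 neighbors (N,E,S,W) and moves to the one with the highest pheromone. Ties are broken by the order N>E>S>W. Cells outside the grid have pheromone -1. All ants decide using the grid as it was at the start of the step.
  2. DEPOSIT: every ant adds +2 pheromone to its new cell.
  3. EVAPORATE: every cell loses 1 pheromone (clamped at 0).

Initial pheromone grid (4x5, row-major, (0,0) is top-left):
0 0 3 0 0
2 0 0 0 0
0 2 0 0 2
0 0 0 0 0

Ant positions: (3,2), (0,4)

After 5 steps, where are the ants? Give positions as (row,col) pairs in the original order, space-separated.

Step 1: ant0:(3,2)->N->(2,2) | ant1:(0,4)->S->(1,4)
  grid max=2 at (0,2)
Step 2: ant0:(2,2)->W->(2,1) | ant1:(1,4)->S->(2,4)
  grid max=2 at (2,1)
Step 3: ant0:(2,1)->N->(1,1) | ant1:(2,4)->N->(1,4)
  grid max=1 at (1,1)
Step 4: ant0:(1,1)->S->(2,1) | ant1:(1,4)->S->(2,4)
  grid max=2 at (2,1)
Step 5: ant0:(2,1)->N->(1,1) | ant1:(2,4)->N->(1,4)
  grid max=1 at (1,1)

(1,1) (1,4)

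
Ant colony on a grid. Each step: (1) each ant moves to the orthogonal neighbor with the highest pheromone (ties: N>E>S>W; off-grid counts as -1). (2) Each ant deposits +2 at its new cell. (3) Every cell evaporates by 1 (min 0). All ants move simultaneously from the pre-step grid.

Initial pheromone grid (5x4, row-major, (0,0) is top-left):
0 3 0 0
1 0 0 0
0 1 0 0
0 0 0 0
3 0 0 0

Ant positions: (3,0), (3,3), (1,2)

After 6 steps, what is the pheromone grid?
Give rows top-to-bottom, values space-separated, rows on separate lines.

After step 1: ants at (4,0),(2,3),(0,2)
  0 2 1 0
  0 0 0 0
  0 0 0 1
  0 0 0 0
  4 0 0 0
After step 2: ants at (3,0),(1,3),(0,1)
  0 3 0 0
  0 0 0 1
  0 0 0 0
  1 0 0 0
  3 0 0 0
After step 3: ants at (4,0),(0,3),(0,2)
  0 2 1 1
  0 0 0 0
  0 0 0 0
  0 0 0 0
  4 0 0 0
After step 4: ants at (3,0),(0,2),(0,1)
  0 3 2 0
  0 0 0 0
  0 0 0 0
  1 0 0 0
  3 0 0 0
After step 5: ants at (4,0),(0,1),(0,2)
  0 4 3 0
  0 0 0 0
  0 0 0 0
  0 0 0 0
  4 0 0 0
After step 6: ants at (3,0),(0,2),(0,1)
  0 5 4 0
  0 0 0 0
  0 0 0 0
  1 0 0 0
  3 0 0 0

0 5 4 0
0 0 0 0
0 0 0 0
1 0 0 0
3 0 0 0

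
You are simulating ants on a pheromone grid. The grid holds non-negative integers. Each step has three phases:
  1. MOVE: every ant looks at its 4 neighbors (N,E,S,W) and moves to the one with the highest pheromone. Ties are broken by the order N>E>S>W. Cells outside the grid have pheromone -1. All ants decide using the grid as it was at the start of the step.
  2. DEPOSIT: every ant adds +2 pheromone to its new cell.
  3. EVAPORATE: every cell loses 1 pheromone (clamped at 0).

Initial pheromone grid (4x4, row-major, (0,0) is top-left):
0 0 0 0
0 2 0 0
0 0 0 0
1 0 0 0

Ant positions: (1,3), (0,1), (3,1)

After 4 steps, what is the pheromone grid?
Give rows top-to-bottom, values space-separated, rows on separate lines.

After step 1: ants at (0,3),(1,1),(3,0)
  0 0 0 1
  0 3 0 0
  0 0 0 0
  2 0 0 0
After step 2: ants at (1,3),(0,1),(2,0)
  0 1 0 0
  0 2 0 1
  1 0 0 0
  1 0 0 0
After step 3: ants at (0,3),(1,1),(3,0)
  0 0 0 1
  0 3 0 0
  0 0 0 0
  2 0 0 0
After step 4: ants at (1,3),(0,1),(2,0)
  0 1 0 0
  0 2 0 1
  1 0 0 0
  1 0 0 0

0 1 0 0
0 2 0 1
1 0 0 0
1 0 0 0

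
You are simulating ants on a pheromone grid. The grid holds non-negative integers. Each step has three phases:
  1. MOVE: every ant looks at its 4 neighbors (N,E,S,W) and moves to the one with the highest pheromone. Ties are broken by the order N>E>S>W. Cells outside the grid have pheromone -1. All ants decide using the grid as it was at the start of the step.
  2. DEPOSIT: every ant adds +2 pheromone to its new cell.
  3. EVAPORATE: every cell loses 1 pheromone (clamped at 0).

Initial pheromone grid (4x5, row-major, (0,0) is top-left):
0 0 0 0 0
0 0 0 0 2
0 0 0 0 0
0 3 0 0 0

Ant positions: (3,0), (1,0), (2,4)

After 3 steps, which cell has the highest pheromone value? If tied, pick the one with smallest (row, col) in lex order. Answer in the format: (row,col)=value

Step 1: ant0:(3,0)->E->(3,1) | ant1:(1,0)->N->(0,0) | ant2:(2,4)->N->(1,4)
  grid max=4 at (3,1)
Step 2: ant0:(3,1)->N->(2,1) | ant1:(0,0)->E->(0,1) | ant2:(1,4)->N->(0,4)
  grid max=3 at (3,1)
Step 3: ant0:(2,1)->S->(3,1) | ant1:(0,1)->E->(0,2) | ant2:(0,4)->S->(1,4)
  grid max=4 at (3,1)
Final grid:
  0 0 1 0 0
  0 0 0 0 3
  0 0 0 0 0
  0 4 0 0 0
Max pheromone 4 at (3,1)

Answer: (3,1)=4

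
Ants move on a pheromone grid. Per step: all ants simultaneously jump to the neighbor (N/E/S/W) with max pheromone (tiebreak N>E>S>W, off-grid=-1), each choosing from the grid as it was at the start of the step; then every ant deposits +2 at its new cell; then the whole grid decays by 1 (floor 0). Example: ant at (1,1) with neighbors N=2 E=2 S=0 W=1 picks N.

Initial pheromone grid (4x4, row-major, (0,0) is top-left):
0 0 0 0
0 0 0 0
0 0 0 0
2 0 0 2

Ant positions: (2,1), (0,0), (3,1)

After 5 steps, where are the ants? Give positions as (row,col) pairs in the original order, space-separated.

Step 1: ant0:(2,1)->N->(1,1) | ant1:(0,0)->E->(0,1) | ant2:(3,1)->W->(3,0)
  grid max=3 at (3,0)
Step 2: ant0:(1,1)->N->(0,1) | ant1:(0,1)->S->(1,1) | ant2:(3,0)->N->(2,0)
  grid max=2 at (0,1)
Step 3: ant0:(0,1)->S->(1,1) | ant1:(1,1)->N->(0,1) | ant2:(2,0)->S->(3,0)
  grid max=3 at (0,1)
Step 4: ant0:(1,1)->N->(0,1) | ant1:(0,1)->S->(1,1) | ant2:(3,0)->N->(2,0)
  grid max=4 at (0,1)
Step 5: ant0:(0,1)->S->(1,1) | ant1:(1,1)->N->(0,1) | ant2:(2,0)->S->(3,0)
  grid max=5 at (0,1)

(1,1) (0,1) (3,0)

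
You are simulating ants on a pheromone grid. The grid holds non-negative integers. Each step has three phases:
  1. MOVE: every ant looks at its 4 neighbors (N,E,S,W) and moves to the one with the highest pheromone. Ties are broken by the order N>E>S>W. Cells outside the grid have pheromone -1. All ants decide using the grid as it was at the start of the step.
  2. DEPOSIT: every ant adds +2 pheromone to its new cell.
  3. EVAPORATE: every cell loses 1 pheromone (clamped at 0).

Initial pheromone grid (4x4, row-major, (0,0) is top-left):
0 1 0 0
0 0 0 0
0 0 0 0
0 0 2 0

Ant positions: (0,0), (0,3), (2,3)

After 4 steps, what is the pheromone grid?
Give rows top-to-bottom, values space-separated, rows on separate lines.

After step 1: ants at (0,1),(1,3),(1,3)
  0 2 0 0
  0 0 0 3
  0 0 0 0
  0 0 1 0
After step 2: ants at (0,2),(0,3),(0,3)
  0 1 1 3
  0 0 0 2
  0 0 0 0
  0 0 0 0
After step 3: ants at (0,3),(1,3),(1,3)
  0 0 0 4
  0 0 0 5
  0 0 0 0
  0 0 0 0
After step 4: ants at (1,3),(0,3),(0,3)
  0 0 0 7
  0 0 0 6
  0 0 0 0
  0 0 0 0

0 0 0 7
0 0 0 6
0 0 0 0
0 0 0 0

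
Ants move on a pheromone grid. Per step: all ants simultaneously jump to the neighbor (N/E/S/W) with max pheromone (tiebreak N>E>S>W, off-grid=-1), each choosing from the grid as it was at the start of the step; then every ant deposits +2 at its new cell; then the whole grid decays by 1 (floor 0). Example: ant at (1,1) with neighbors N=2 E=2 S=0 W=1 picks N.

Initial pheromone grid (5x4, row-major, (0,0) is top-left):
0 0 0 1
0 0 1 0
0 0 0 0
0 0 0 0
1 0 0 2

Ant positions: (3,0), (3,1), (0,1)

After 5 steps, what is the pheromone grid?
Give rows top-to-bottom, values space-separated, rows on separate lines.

After step 1: ants at (4,0),(2,1),(0,2)
  0 0 1 0
  0 0 0 0
  0 1 0 0
  0 0 0 0
  2 0 0 1
After step 2: ants at (3,0),(1,1),(0,3)
  0 0 0 1
  0 1 0 0
  0 0 0 0
  1 0 0 0
  1 0 0 0
After step 3: ants at (4,0),(0,1),(1,3)
  0 1 0 0
  0 0 0 1
  0 0 0 0
  0 0 0 0
  2 0 0 0
After step 4: ants at (3,0),(0,2),(0,3)
  0 0 1 1
  0 0 0 0
  0 0 0 0
  1 0 0 0
  1 0 0 0
After step 5: ants at (4,0),(0,3),(0,2)
  0 0 2 2
  0 0 0 0
  0 0 0 0
  0 0 0 0
  2 0 0 0

0 0 2 2
0 0 0 0
0 0 0 0
0 0 0 0
2 0 0 0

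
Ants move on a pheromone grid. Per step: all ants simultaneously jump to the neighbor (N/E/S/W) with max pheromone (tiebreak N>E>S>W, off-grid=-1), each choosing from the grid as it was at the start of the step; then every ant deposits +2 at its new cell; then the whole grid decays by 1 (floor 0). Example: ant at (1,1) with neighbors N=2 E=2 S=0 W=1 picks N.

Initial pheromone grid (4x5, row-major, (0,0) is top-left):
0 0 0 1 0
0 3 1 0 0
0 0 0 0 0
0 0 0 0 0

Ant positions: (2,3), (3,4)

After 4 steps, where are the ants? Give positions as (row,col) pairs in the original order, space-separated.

Step 1: ant0:(2,3)->N->(1,3) | ant1:(3,4)->N->(2,4)
  grid max=2 at (1,1)
Step 2: ant0:(1,3)->N->(0,3) | ant1:(2,4)->N->(1,4)
  grid max=1 at (0,3)
Step 3: ant0:(0,3)->E->(0,4) | ant1:(1,4)->N->(0,4)
  grid max=3 at (0,4)
Step 4: ant0:(0,4)->S->(1,4) | ant1:(0,4)->S->(1,4)
  grid max=3 at (1,4)

(1,4) (1,4)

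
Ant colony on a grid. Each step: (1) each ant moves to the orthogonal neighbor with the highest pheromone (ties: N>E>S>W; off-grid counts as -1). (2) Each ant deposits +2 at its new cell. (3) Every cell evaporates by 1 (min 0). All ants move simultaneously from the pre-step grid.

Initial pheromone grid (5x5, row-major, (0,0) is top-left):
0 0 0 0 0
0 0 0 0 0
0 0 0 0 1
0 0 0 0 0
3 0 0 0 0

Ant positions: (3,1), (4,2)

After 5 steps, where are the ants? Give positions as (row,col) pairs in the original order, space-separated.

Step 1: ant0:(3,1)->N->(2,1) | ant1:(4,2)->N->(3,2)
  grid max=2 at (4,0)
Step 2: ant0:(2,1)->N->(1,1) | ant1:(3,2)->N->(2,2)
  grid max=1 at (1,1)
Step 3: ant0:(1,1)->N->(0,1) | ant1:(2,2)->N->(1,2)
  grid max=1 at (0,1)
Step 4: ant0:(0,1)->E->(0,2) | ant1:(1,2)->N->(0,2)
  grid max=3 at (0,2)
Step 5: ant0:(0,2)->E->(0,3) | ant1:(0,2)->E->(0,3)
  grid max=3 at (0,3)

(0,3) (0,3)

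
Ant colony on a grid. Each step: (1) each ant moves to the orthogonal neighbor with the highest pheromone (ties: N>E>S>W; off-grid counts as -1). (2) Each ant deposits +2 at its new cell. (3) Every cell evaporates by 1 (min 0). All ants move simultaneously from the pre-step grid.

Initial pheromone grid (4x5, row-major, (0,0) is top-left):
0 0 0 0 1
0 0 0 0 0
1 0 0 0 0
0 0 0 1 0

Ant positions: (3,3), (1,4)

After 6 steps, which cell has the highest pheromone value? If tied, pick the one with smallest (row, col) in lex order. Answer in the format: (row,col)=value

Answer: (0,4)=5

Derivation:
Step 1: ant0:(3,3)->N->(2,3) | ant1:(1,4)->N->(0,4)
  grid max=2 at (0,4)
Step 2: ant0:(2,3)->N->(1,3) | ant1:(0,4)->S->(1,4)
  grid max=1 at (0,4)
Step 3: ant0:(1,3)->E->(1,4) | ant1:(1,4)->N->(0,4)
  grid max=2 at (0,4)
Step 4: ant0:(1,4)->N->(0,4) | ant1:(0,4)->S->(1,4)
  grid max=3 at (0,4)
Step 5: ant0:(0,4)->S->(1,4) | ant1:(1,4)->N->(0,4)
  grid max=4 at (0,4)
Step 6: ant0:(1,4)->N->(0,4) | ant1:(0,4)->S->(1,4)
  grid max=5 at (0,4)
Final grid:
  0 0 0 0 5
  0 0 0 0 5
  0 0 0 0 0
  0 0 0 0 0
Max pheromone 5 at (0,4)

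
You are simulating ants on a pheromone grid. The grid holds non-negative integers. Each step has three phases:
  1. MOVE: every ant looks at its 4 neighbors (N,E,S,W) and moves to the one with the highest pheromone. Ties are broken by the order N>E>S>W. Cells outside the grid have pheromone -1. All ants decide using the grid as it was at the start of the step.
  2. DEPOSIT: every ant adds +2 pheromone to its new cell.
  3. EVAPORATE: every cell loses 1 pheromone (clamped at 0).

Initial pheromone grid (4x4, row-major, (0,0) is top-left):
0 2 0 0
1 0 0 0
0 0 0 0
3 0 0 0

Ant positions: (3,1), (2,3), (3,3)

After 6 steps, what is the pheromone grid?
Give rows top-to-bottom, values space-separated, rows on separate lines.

After step 1: ants at (3,0),(1,3),(2,3)
  0 1 0 0
  0 0 0 1
  0 0 0 1
  4 0 0 0
After step 2: ants at (2,0),(2,3),(1,3)
  0 0 0 0
  0 0 0 2
  1 0 0 2
  3 0 0 0
After step 3: ants at (3,0),(1,3),(2,3)
  0 0 0 0
  0 0 0 3
  0 0 0 3
  4 0 0 0
After step 4: ants at (2,0),(2,3),(1,3)
  0 0 0 0
  0 0 0 4
  1 0 0 4
  3 0 0 0
After step 5: ants at (3,0),(1,3),(2,3)
  0 0 0 0
  0 0 0 5
  0 0 0 5
  4 0 0 0
After step 6: ants at (2,0),(2,3),(1,3)
  0 0 0 0
  0 0 0 6
  1 0 0 6
  3 0 0 0

0 0 0 0
0 0 0 6
1 0 0 6
3 0 0 0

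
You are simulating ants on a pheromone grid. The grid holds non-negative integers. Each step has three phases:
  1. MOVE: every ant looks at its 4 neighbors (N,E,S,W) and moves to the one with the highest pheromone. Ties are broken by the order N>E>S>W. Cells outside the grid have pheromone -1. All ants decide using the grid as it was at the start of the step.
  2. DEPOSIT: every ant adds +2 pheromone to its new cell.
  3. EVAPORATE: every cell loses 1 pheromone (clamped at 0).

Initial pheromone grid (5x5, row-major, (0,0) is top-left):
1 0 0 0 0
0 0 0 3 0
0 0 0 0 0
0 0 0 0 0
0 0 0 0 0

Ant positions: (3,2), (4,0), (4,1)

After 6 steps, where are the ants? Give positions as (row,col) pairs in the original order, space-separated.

Step 1: ant0:(3,2)->N->(2,2) | ant1:(4,0)->N->(3,0) | ant2:(4,1)->N->(3,1)
  grid max=2 at (1,3)
Step 2: ant0:(2,2)->N->(1,2) | ant1:(3,0)->E->(3,1) | ant2:(3,1)->W->(3,0)
  grid max=2 at (3,0)
Step 3: ant0:(1,2)->E->(1,3) | ant1:(3,1)->W->(3,0) | ant2:(3,0)->E->(3,1)
  grid max=3 at (3,0)
Step 4: ant0:(1,3)->N->(0,3) | ant1:(3,0)->E->(3,1) | ant2:(3,1)->W->(3,0)
  grid max=4 at (3,0)
Step 5: ant0:(0,3)->S->(1,3) | ant1:(3,1)->W->(3,0) | ant2:(3,0)->E->(3,1)
  grid max=5 at (3,0)
Step 6: ant0:(1,3)->N->(0,3) | ant1:(3,0)->E->(3,1) | ant2:(3,1)->W->(3,0)
  grid max=6 at (3,0)

(0,3) (3,1) (3,0)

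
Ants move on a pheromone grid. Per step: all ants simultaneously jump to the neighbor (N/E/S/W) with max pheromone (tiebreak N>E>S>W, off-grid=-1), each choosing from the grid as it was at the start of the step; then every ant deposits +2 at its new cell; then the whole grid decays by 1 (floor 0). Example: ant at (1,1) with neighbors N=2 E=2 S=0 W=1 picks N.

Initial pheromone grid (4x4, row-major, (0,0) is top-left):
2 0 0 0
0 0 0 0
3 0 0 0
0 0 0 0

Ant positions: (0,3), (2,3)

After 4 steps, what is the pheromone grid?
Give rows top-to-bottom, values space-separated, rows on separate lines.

After step 1: ants at (1,3),(1,3)
  1 0 0 0
  0 0 0 3
  2 0 0 0
  0 0 0 0
After step 2: ants at (0,3),(0,3)
  0 0 0 3
  0 0 0 2
  1 0 0 0
  0 0 0 0
After step 3: ants at (1,3),(1,3)
  0 0 0 2
  0 0 0 5
  0 0 0 0
  0 0 0 0
After step 4: ants at (0,3),(0,3)
  0 0 0 5
  0 0 0 4
  0 0 0 0
  0 0 0 0

0 0 0 5
0 0 0 4
0 0 0 0
0 0 0 0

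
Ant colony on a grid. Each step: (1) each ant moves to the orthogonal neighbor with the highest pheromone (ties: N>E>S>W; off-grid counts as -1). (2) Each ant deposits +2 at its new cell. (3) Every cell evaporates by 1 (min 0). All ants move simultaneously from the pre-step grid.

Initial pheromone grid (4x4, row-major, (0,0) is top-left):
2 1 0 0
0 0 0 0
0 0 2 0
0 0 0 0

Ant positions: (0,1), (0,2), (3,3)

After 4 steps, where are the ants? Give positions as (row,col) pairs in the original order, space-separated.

Step 1: ant0:(0,1)->W->(0,0) | ant1:(0,2)->W->(0,1) | ant2:(3,3)->N->(2,3)
  grid max=3 at (0,0)
Step 2: ant0:(0,0)->E->(0,1) | ant1:(0,1)->W->(0,0) | ant2:(2,3)->W->(2,2)
  grid max=4 at (0,0)
Step 3: ant0:(0,1)->W->(0,0) | ant1:(0,0)->E->(0,1) | ant2:(2,2)->N->(1,2)
  grid max=5 at (0,0)
Step 4: ant0:(0,0)->E->(0,1) | ant1:(0,1)->W->(0,0) | ant2:(1,2)->S->(2,2)
  grid max=6 at (0,0)

(0,1) (0,0) (2,2)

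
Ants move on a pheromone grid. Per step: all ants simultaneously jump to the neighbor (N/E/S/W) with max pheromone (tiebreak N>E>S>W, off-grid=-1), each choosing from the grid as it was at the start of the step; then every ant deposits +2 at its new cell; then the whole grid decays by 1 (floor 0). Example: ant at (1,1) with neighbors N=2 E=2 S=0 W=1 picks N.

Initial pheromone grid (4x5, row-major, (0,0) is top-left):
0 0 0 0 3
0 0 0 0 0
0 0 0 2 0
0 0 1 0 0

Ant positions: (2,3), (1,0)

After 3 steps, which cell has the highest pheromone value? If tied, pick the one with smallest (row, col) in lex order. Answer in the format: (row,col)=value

Step 1: ant0:(2,3)->N->(1,3) | ant1:(1,0)->N->(0,0)
  grid max=2 at (0,4)
Step 2: ant0:(1,3)->S->(2,3) | ant1:(0,0)->E->(0,1)
  grid max=2 at (2,3)
Step 3: ant0:(2,3)->N->(1,3) | ant1:(0,1)->E->(0,2)
  grid max=1 at (0,2)
Final grid:
  0 0 1 0 0
  0 0 0 1 0
  0 0 0 1 0
  0 0 0 0 0
Max pheromone 1 at (0,2)

Answer: (0,2)=1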